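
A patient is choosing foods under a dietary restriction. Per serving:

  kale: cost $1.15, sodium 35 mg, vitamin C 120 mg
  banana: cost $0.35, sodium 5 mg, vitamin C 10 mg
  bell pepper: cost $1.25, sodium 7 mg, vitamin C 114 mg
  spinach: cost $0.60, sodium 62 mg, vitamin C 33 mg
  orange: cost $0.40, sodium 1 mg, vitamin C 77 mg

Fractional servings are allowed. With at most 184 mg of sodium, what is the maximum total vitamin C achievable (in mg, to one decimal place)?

14168.0 mg

Vitamin C per mg sodium: orange 77, bell pepper 16.29, kale 3.429, banana 2, spinach 0.5323.
With no serving limits, spend the whole sodium allowance on orange: 184 mg / 1 mg × 77 mg = 14168.0 mg.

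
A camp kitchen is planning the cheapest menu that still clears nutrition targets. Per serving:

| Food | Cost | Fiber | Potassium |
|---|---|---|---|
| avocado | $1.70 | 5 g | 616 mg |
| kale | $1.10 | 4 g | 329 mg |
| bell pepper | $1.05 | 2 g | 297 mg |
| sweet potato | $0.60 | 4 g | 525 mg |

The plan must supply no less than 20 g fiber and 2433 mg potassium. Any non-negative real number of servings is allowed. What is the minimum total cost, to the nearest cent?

$3.00

With two linear requirements the optimum uses one or two foods; enumerate the corners.
avocado only: max(20/5, 2433/616) = 4 servings → $6.80.
kale only: max(20/4, 2433/329) = 7.395 servings → $8.13.
bell pepper only: max(20/2, 2433/297) = 10 servings → $10.50.
sweet potato only: max(20/4, 2433/525) = 5 servings → $3.00.
avocado + kale with both tight: 3.849 servings and 0.1893 servings → $6.75.
avocado + bell pepper: intersection lies outside the first quadrant.
avocado + sweet potato with both targets exact would need a negative amount; discard.
kale + bell pepper with both tight: 2.026 servings and 5.947 servings → $8.47.
kale + sweet potato with both tight: 0.9796 servings and 4.02 servings → $3.49.
bell pepper + sweet potato: the both-tight solution has a negative serving — not a feasible corner.
The minimum over all feasible corners is $3.00.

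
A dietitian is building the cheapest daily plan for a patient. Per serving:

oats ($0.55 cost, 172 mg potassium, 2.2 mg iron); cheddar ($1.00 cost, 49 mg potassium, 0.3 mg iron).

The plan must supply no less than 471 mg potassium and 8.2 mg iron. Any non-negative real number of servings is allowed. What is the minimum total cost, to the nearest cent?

Check every corner: each single food scaled to meet both minima, and each pair solved so both constraints bind.
oats only: max(471/172, 8.2/2.2) = 3.727 servings → $2.05.
cheddar only: max(471/49, 8.2/0.3) = 27.33 servings → $27.33.
oats + cheddar: intersection lies outside the first quadrant.
The minimum over all feasible corners is $2.05.

$2.05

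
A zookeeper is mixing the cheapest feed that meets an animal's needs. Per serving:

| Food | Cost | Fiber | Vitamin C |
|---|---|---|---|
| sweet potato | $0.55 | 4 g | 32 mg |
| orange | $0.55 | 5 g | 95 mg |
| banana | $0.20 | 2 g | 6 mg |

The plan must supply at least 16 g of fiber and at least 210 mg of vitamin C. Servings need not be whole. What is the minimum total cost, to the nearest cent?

$1.70

At the optimum either one food covers both requirements or two foods hit both targets exactly; no other combination can be cheaper.
sweet potato only: max(16/4, 210/32) = 6.562 servings → $3.61.
orange only: max(16/5, 210/95) = 3.2 servings → $1.76.
banana only: max(16/2, 210/6) = 35 servings → $7.00.
sweet potato + orange with both tight: 2.136 servings and 1.491 servings → $2.00.
sweet potato + banana: intersection lies outside the first quadrant.
orange + banana with both tight: 2.025 servings and 2.938 servings → $1.70.
So the least-cost plan costs $1.70.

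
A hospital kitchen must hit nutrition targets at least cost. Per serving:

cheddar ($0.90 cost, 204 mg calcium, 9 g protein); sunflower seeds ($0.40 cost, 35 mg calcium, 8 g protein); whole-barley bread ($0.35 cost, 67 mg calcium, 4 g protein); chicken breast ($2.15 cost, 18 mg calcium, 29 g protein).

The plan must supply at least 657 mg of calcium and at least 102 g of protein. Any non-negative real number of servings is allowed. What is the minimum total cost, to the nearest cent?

For a min-cost LP with two ≥-constraints, a basic feasible solution has at most two positive variables.
cheddar only: max(657/204, 102/9) = 11.33 servings → $10.20.
sunflower seeds only: max(657/35, 102/8) = 18.77 servings → $7.51.
whole-barley bread only: max(657/67, 102/4) = 25.5 servings → $8.93.
chicken breast only: max(657/18, 102/29) = 36.5 servings → $78.47.
cheddar + sunflower seeds with both tight: 1.28 servings and 11.31 servings → $5.68.
cheddar + whole-barley bread: the both-tight solution has a negative serving — not a feasible corner.
cheddar + chicken breast with both tight: 2.992 servings and 2.589 servings → $8.26.
sunflower seeds + whole-barley bread with both tight: 10.62 servings and 4.258 servings → $5.74.
sunflower seeds + chicken breast with both targets exact would need a negative amount; discard.
whole-barley bread + chicken breast with both tight: 9.202 servings and 2.248 servings → $8.05.
The minimum over all feasible corners is $5.68.

$5.68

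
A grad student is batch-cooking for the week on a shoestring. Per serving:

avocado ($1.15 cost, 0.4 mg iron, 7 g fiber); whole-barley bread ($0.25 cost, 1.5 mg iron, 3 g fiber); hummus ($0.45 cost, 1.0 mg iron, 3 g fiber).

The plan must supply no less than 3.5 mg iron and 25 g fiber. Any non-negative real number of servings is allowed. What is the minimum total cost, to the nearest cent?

Check every corner: each single food scaled to meet both minima, and each pair solved so both constraints bind.
avocado only: max(3.5/0.4, 25/7) = 8.75 servings → $10.06.
whole-barley bread only: max(3.5/1.5, 25/3) = 8.333 servings → $2.08.
hummus only: max(3.5/1.0, 25/3) = 8.333 servings → $3.75.
avocado + whole-barley bread with both tight: 2.903 servings and 1.559 servings → $3.73.
avocado + hummus with both tight: 2.5 servings and 2.5 servings → $4.00.
whole-barley bread + hummus: the both-tight solution has a negative serving — not a feasible corner.
So the least-cost plan costs $2.08.

$2.08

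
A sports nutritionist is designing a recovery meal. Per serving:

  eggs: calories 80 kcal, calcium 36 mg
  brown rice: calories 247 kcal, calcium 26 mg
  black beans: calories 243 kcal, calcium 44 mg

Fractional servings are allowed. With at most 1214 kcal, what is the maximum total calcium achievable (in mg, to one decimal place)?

546.3 mg

Calcium per kcal: eggs 0.45, black beans 0.1811, brown rice 0.1053.
With no serving limits, spend the whole calories allowance on eggs: 1214 kcal / 80 kcal × 36 mg = 546.3 mg.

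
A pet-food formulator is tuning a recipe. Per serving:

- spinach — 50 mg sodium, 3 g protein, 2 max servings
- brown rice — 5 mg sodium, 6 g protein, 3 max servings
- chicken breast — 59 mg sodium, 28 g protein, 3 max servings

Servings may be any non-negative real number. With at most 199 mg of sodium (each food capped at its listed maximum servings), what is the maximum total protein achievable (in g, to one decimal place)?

102.4 g

Protein per mg sodium: brown rice 1.2, chicken breast 0.4746, spinach 0.06.
Take 3 servings of brown rice: uses 15 mg sodium, +18.0 g protein (running total 18.0 g).
Take 3 servings of chicken breast: uses 177 mg sodium, +84.0 g protein (running total 102.0 g).
Take 0.14 servings of spinach: uses 7 mg sodium, +0.4 g protein (running total 102.4 g).
Greedy by best ratio exhausts the sodium allowance optimally: 102.4 g.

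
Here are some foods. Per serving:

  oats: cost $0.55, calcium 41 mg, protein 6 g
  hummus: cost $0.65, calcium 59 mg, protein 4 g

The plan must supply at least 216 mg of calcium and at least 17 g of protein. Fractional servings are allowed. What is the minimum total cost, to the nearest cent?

$2.45

An LP optimum is at a vertex; with two nutrient constraints at most two foods are used. Check each candidate.
oats only: max(216/41, 17/6) = 5.268 servings → $2.90.
hummus only: max(216/59, 17/4) = 4.25 servings → $2.76.
oats + hummus with both tight: 0.7316 servings and 3.153 servings → $2.45.
The minimum over all feasible corners is $2.45.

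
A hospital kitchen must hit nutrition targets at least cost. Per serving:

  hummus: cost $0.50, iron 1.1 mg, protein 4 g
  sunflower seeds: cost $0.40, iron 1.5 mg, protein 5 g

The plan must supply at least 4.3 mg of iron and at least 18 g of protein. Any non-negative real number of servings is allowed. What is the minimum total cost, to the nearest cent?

$1.44

With two linear requirements the optimum uses one or two foods; enumerate the corners.
hummus only: max(4.3/1.1, 18/4) = 4.5 servings → $2.25.
sunflower seeds only: max(4.3/1.5, 18/5) = 3.6 servings → $1.44.
hummus + sunflower seeds: intersection lies outside the first quadrant.
Cheapest feasible corner: $1.44.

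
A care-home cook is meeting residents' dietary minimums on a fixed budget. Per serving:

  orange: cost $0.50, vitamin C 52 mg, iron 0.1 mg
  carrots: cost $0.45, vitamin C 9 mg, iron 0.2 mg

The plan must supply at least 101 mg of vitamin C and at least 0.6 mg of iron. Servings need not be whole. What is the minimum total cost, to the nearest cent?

$1.78

Check every corner: each single food scaled to meet both minima, and each pair solved so both constraints bind.
orange only: max(101/52, 0.6/0.1) = 6 servings → $3.00.
carrots only: max(101/9, 0.6/0.2) = 11.22 servings → $5.05.
orange + carrots with both tight: 1.558 servings and 2.221 servings → $1.78.
Cheapest feasible corner: $1.78.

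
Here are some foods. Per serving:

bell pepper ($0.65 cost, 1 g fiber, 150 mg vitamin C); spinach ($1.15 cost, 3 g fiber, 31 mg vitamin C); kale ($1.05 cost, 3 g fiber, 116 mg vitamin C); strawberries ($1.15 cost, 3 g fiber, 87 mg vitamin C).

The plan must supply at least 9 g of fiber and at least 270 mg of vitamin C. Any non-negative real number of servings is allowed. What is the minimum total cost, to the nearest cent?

$3.15

Check every corner: each single food scaled to meet both minima, and each pair solved so both constraints bind.
bell pepper only: max(9/1, 270/150) = 9 servings → $5.85.
spinach only: max(9/3, 270/31) = 8.71 servings → $10.02.
kale only: max(9/3, 270/116) = 3 servings → $3.15.
strawberries only: max(9/3, 270/87) = 3.103 servings → $3.57.
bell pepper + spinach with both tight: 1.267 servings and 2.578 servings → $3.79.
bell pepper + kale: the both-tight solution has a negative serving — not a feasible corner.
bell pepper + strawberries with both tight: 0.07438 servings and 2.975 servings → $3.47.
spinach + kale with both tight: 0.9176 servings and 2.082 servings → $3.24.
spinach + strawberries: the both-tight solution has a negative serving — not a feasible corner.
kale + strawberries with both tight: 0.3103 servings and 2.69 servings → $3.42.
So the least-cost plan costs $3.15.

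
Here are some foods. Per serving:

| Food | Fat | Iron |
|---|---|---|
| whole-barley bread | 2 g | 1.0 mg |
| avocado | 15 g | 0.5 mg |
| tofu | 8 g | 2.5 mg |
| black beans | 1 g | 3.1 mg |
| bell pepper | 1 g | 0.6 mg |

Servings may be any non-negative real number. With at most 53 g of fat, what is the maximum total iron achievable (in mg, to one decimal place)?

Iron per g fat: black beans 3.1, bell pepper 0.6, whole-barley bread 0.5, tofu 0.3125, avocado 0.03333.
With no serving limits, spend the whole fat allowance on black beans: 53 g / 1 g × 3.1 mg = 164.3 mg.

164.3 mg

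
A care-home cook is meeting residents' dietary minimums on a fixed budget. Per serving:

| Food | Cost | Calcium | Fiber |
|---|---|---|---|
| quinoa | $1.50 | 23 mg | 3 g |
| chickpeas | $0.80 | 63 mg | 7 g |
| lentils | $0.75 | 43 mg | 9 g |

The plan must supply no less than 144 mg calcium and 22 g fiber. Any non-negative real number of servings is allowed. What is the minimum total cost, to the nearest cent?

$2.12

This is a tiny linear program; its minimum lies at a vertex of the feasible set. List the vertices and price them.
quinoa only: max(144/23, 22/3) = 7.333 servings → $11.00.
chickpeas only: max(144/63, 22/7) = 3.143 servings → $2.51.
lentils only: max(144/43, 22/9) = 3.349 servings → $2.51.
quinoa + chickpeas: the both-tight solution has a negative serving — not a feasible corner.
quinoa + lentils with both tight: 4.487 servings and 0.9487 servings → $7.44.
chickpeas + lentils with both tight: 1.316 servings and 1.421 servings → $2.12.
So the least-cost plan costs $2.12.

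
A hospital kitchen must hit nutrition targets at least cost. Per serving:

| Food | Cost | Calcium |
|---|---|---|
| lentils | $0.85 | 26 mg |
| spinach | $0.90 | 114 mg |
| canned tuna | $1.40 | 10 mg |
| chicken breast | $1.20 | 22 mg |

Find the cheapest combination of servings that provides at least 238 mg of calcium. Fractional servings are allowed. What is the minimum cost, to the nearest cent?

$1.88

Cost per mg of calcium: spinach $0.0079, lentils $0.0327, chicken breast $0.0545, canned tuna $0.1400.
With no serving limits, use only spinach: 238 mg / 114 mg = 2.088 servings × $0.90 = $1.88.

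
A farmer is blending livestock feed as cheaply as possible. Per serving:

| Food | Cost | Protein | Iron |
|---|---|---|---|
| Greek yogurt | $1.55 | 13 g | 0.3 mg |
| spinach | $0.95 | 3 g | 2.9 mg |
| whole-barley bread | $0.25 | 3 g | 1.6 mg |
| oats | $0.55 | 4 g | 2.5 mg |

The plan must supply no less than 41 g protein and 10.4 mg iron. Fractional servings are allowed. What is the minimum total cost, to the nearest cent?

Minimising a linear cost over {protein ≥ 41, iron ≥ 10.4, servings ≥ 0} — the optimum is at a vertex, using one or two foods.
Greek yogurt only: max(41/13, 10.4/0.3) = 34.67 servings → $53.73.
spinach only: max(41/3, 10.4/2.9) = 13.67 servings → $12.98.
whole-barley bread only: max(41/3, 10.4/1.6) = 13.67 servings → $3.42.
oats only: max(41/4, 10.4/2.5) = 10.25 servings → $5.64.
Greek yogurt + spinach with both tight: 2.383 servings and 3.34 servings → $6.87.
Greek yogurt + whole-barley bread with both tight: 1.729 servings and 6.176 servings → $4.22.
Greek yogurt + oats with both tight: 1.946 servings and 3.927 servings → $5.18.
spinach + whole-barley bread: the both-tight solution has a negative serving — not a feasible corner.
spinach + oats: the both-tight solution has a negative serving — not a feasible corner.
whole-barley bread + oats with both targets exact would need a negative amount; discard.
So the least-cost plan costs $3.42.

$3.42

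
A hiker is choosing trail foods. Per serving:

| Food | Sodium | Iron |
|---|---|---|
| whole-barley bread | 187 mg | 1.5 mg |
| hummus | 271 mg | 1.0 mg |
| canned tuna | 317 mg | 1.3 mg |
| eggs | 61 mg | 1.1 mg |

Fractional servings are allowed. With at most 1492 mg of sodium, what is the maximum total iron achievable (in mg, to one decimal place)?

26.9 mg

Iron per mg sodium: eggs 0.01803, whole-barley bread 0.008021, canned tuna 0.004101, hummus 0.00369.
With no serving limits, spend the whole sodium allowance on eggs: 1492 mg / 61 mg × 1.1 mg = 26.9 mg.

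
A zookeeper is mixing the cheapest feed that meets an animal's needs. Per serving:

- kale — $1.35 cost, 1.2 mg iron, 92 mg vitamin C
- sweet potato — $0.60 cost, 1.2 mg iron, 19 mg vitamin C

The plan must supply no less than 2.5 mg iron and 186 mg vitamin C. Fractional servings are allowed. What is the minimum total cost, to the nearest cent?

The cheapest plan sits at a corner of the feasible region — with two constraints it uses at most two foods.
kale only: max(2.5/1.2, 186/92) = 2.083 servings → $2.81.
sweet potato only: max(2.5/1.2, 186/19) = 9.789 servings → $5.87.
kale + sweet potato with both tight: 2.006 servings and 0.07763 servings → $2.75.
So the least-cost plan costs $2.75.

$2.75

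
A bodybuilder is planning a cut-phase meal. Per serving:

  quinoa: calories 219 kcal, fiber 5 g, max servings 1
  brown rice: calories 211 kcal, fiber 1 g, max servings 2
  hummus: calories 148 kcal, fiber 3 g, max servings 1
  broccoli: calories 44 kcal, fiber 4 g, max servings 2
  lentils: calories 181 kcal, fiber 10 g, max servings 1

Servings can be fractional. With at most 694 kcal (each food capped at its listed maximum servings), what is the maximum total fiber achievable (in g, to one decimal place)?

Fiber per kcal: broccoli 0.09091, lentils 0.05525, quinoa 0.02283, hummus 0.02027, brown rice 0.004739.
Take 2 servings of broccoli: uses 88 kcal, +8.0 g fiber (running total 8.0 g).
Take 1 serving of lentils: uses 181 kcal, +10.0 g fiber (running total 18.0 g).
Take 1 serving of quinoa: uses 219 kcal, +5.0 g fiber (running total 23.0 g).
Take 1 serving of hummus: uses 148 kcal, +3.0 g fiber (running total 26.0 g).
Take 0.2749 servings of brown rice: uses 58 kcal, +0.3 g fiber (running total 26.3 g).
Greedy by best ratio exhausts the calories allowance optimally: 26.3 g.

26.3 g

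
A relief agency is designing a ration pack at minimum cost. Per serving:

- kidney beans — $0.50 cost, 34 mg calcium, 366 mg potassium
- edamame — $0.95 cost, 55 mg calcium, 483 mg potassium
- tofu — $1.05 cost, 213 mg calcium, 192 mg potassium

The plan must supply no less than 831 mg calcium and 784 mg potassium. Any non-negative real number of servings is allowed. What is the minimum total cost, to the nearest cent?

Check every corner: each single food scaled to meet both minima, and each pair solved so both constraints bind.
kidney beans only: max(831/34, 784/366) = 24.44 servings → $12.22.
edamame only: max(831/55, 784/483) = 15.11 servings → $14.35.
tofu only: max(831/213, 784/192) = 4.083 servings → $4.29.
kidney beans + edamame: intersection lies outside the first quadrant.
kidney beans + tofu with both tight: 0.1042 servings and 3.885 servings → $4.13.
edamame + tofu with both tight: 0.08059 servings and 3.881 servings → $4.15.
Cheapest feasible corner: $4.13.

$4.13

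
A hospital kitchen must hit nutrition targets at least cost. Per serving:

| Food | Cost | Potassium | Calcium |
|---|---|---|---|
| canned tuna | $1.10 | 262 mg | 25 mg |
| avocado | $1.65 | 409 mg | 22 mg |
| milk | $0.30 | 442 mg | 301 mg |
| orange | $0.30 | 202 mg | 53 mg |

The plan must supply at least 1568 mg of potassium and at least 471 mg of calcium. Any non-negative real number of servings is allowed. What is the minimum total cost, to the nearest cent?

$1.06

canned tuna only: max(1568/262, 471/25) = 18.84 servings → $20.72.
avocado only: max(1568/409, 471/22) = 21.41 servings → $35.33.
milk only: max(1568/442, 471/301) = 3.548 servings → $1.06.
orange only: max(1568/202, 471/53) = 8.887 servings → $2.67.
canned tuna + avocado: the both-tight solution has a negative serving — not a feasible corner.
canned tuna + milk with both tight: 3.89 servings and 1.242 servings → $4.65.
canned tuna + orange: the both-tight solution has a negative serving — not a feasible corner.
avocado + milk with both tight: 2.326 servings and 1.395 servings → $4.26.
avocado + orange: intersection lies outside the first quadrant.
milk + orange with both tight: 0.3221 servings and 7.058 servings → $2.21.
Cheapest feasible corner: $1.06.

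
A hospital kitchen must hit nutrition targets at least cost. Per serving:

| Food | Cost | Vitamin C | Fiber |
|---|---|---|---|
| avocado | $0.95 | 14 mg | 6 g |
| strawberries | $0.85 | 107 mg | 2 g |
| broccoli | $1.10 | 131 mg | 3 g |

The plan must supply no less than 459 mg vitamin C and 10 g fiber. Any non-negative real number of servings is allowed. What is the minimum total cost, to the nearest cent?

The cheapest plan sits at a corner of the feasible region — with two constraints it uses at most two foods.
avocado only: max(459/14, 10/6) = 32.79 servings → $31.15.
strawberries only: max(459/107, 10/2) = 5 servings → $4.25.
broccoli only: max(459/131, 10/3) = 3.504 servings → $3.85.
avocado + strawberries with both tight: 0.2476 servings and 4.257 servings → $3.85.
avocado + broccoli with both targets exact would need a negative amount; discard.
strawberries + broccoli with both tight: 1.136 servings and 2.576 servings → $3.80.
The minimum over all feasible corners is $3.80.

$3.80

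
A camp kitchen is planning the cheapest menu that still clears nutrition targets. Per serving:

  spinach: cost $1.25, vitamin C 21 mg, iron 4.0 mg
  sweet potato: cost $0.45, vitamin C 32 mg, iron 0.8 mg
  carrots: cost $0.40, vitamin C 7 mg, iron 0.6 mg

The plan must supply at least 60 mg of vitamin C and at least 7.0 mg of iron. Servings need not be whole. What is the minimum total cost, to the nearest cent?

$2.35

This is a tiny linear program; its minimum lies at a vertex of the feasible set. List the vertices and price them.
spinach only: max(60/21, 7.0/4.0) = 2.857 servings → $3.57.
sweet potato only: max(60/32, 7.0/0.8) = 8.75 servings → $3.94.
carrots only: max(60/7, 7.0/0.6) = 11.67 servings → $4.67.
spinach + sweet potato with both tight: 1.583 servings and 0.8363 servings → $2.35.
spinach + carrots with both tight: 0.8442 servings and 6.039 servings → $3.47.
sweet potato + carrots with both targets exact would need a negative amount; discard.
So the least-cost plan costs $2.35.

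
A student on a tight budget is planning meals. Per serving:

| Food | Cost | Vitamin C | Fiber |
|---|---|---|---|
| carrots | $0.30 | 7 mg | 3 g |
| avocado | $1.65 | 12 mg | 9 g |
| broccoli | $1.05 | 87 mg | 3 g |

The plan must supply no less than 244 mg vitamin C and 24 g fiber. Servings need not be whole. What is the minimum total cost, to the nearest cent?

$4.16

carrots only: max(244/7, 24/3) = 34.86 servings → $10.46.
avocado only: max(244/12, 24/9) = 20.33 servings → $33.55.
broccoli only: max(244/87, 24/3) = 8 servings → $8.40.
carrots + avocado: the both-tight solution has a negative serving — not a feasible corner.
carrots + broccoli with both tight: 5.65 servings and 2.35 servings → $4.16.
avocado + broccoli with both tight: 1.815 servings and 2.554 servings → $5.68.
Cheapest feasible corner: $4.16.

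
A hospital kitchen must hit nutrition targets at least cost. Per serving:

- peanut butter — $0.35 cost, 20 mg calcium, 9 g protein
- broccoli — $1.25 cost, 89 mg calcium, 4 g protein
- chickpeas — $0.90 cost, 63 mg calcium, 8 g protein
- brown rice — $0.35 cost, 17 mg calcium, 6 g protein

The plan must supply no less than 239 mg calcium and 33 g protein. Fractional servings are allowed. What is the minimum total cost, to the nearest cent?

$3.44

With two linear requirements the optimum uses one or two foods; enumerate the corners.
peanut butter only: max(239/20, 33/9) = 11.95 servings → $4.18.
broccoli only: max(239/89, 33/4) = 8.25 servings → $10.31.
chickpeas only: max(239/63, 33/8) = 4.125 servings → $3.71.
brown rice only: max(239/17, 33/6) = 14.06 servings → $4.92.
peanut butter + broccoli with both tight: 2.748 servings and 2.068 servings → $3.55.
peanut butter + chickpeas with both tight: 0.4103 servings and 3.663 servings → $3.44.
peanut butter + brown rice: the both-tight solution has a negative serving — not a feasible corner.
broccoli + chickpeas: the both-tight solution has a negative serving — not a feasible corner.
broccoli + brown rice with both tight: 1.873 servings and 4.251 servings → $3.83.
chickpeas + brown rice with both tight: 3.607 servings and 0.6901 servings → $3.49.
So the least-cost plan costs $3.44.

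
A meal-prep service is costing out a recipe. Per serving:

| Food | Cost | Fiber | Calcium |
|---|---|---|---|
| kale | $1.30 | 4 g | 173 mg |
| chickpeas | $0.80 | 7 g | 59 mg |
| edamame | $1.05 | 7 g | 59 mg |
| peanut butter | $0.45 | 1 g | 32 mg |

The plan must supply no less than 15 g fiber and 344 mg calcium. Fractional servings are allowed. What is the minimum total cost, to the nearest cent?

$3.03

Compare the cost at each extreme point of the feasible region.
kale only: max(15/4, 344/173) = 3.75 servings → $4.88.
chickpeas only: max(15/7, 344/59) = 5.831 servings → $4.66.
edamame only: max(15/7, 344/59) = 5.831 servings → $6.12.
peanut butter only: max(15/1, 344/32) = 15 servings → $6.75.
kale + chickpeas with both tight: 1.562 servings and 1.25 servings → $3.03.
kale + edamame with both tight: 1.562 servings and 1.25 servings → $3.34.
kale + peanut butter: intersection lies outside the first quadrant.
chickpeas + edamame (both tight): parallel constraints — no distinct corner.
chickpeas + peanut butter with both tight: 0.8242 servings and 9.23 servings → $4.81.
edamame + peanut butter with both tight: 0.8242 servings and 9.23 servings → $5.02.
So the least-cost plan costs $3.03.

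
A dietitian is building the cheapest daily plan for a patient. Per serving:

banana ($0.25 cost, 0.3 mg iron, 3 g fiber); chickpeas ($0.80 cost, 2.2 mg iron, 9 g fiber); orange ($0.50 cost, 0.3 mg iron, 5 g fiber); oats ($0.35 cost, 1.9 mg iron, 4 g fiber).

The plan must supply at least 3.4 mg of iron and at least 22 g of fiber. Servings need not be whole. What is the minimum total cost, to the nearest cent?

banana only: max(3.4/0.3, 22/3) = 11.33 servings → $2.83.
chickpeas only: max(3.4/2.2, 22/9) = 2.444 servings → $1.96.
orange only: max(3.4/0.3, 22/5) = 11.33 servings → $5.67.
oats only: max(3.4/1.9, 22/4) = 5.5 servings → $1.93.
banana + chickpeas with both tight: 4.564 servings and 0.9231 servings → $1.88.
banana + orange with both targets exact would need a negative amount; discard.
banana + oats with both tight: 6.267 servings and 0.8 servings → $1.85.
chickpeas + orange with both tight: 1.253 servings and 2.145 servings → $2.07.
chickpeas + oats: intersection lies outside the first quadrant.
orange + oats with both tight: 3.398 servings and 1.253 servings → $2.14.
So the least-cost plan costs $1.85.

$1.85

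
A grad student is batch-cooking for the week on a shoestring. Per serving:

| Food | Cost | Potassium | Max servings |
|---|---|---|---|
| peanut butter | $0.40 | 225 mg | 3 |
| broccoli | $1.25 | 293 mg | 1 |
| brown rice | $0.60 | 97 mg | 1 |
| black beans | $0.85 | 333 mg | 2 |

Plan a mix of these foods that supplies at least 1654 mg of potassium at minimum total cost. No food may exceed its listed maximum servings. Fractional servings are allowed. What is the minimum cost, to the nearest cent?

Cost per mg of potassium: peanut butter $0.0018, black beans $0.0026, broccoli $0.0043, brown rice $0.0062.
Take 3 servings of peanut butter: +675.0 mg potassium for $1.20 (total $1.20, still need 979.0 mg).
Take 2 servings of black beans: +666.0 mg potassium for $1.70 (total $2.90, still need 313.0 mg).
Take 1 serving of broccoli: +293.0 mg potassium for $1.25 (total $4.15, still need 20.0 mg).
Take 0.2062 servings of brown rice: +20.0 mg potassium for $0.12 (total $4.27, still need 0.0 mg).
Greedy by cheapest-per-mg is optimal for a single linear constraint, so the minimum cost is $4.27.

$4.27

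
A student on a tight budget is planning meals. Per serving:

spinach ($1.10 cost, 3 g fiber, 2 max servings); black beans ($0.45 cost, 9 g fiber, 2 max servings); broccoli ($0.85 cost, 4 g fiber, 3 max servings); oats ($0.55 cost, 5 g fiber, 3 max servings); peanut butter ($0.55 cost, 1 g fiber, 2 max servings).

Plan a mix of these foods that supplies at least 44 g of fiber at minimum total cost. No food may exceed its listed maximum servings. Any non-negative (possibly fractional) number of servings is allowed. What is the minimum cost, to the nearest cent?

$4.89

Cost per g of fiber: black beans $0.0500, oats $0.1100, broccoli $0.2125, spinach $0.3667, peanut butter $0.5500.
Take 2 servings of black beans: +18.0 g fiber for $0.90 (total $0.90, still need 26.0 g).
Take 3 servings of oats: +15.0 g fiber for $1.65 (total $2.55, still need 11.0 g).
Take 2.75 servings of broccoli: +11.0 g fiber for $2.34 (total $4.89, still need 0.0 g).
Filling from the cheapest source first is optimal under one linear minimum: $4.89.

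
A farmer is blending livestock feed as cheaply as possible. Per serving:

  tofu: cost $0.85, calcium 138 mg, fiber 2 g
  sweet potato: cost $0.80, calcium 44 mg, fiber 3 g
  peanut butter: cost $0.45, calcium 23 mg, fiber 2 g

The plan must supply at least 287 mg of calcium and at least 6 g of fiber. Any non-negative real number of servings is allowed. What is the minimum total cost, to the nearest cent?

A basic optimal solution has at most two foods positive. Try each food alone and each pair with both targets met exactly.
tofu only: max(287/138, 6/2) = 3 servings → $2.55.
sweet potato only: max(287/44, 6/3) = 6.523 servings → $5.22.
peanut butter only: max(287/23, 6/2) = 12.48 servings → $5.62.
tofu + sweet potato with both tight: 1.831 servings and 0.7791 servings → $2.18.
tofu + peanut butter with both tight: 1.896 servings and 1.104 servings → $2.11.
sweet potato + peanut butter with both targets exact would need a negative amount; discard.
So the least-cost plan costs $2.11.

$2.11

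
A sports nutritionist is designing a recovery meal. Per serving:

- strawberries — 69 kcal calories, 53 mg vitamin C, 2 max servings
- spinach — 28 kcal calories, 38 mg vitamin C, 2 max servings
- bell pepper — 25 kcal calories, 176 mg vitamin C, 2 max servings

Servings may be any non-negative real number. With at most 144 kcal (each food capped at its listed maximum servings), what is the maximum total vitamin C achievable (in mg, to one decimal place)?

Vitamin C per kcal: bell pepper 7.04, spinach 1.357, strawberries 0.7681.
Take 2 servings of bell pepper: uses 50 kcal, +352.0 mg vitamin C (running total 352.0 mg).
Take 2 servings of spinach: uses 56 kcal, +76.0 mg vitamin C (running total 428.0 mg).
Take 0.5507 servings of strawberries: uses 38 kcal, +29.2 mg vitamin C (running total 457.2 mg).
Filling greedily by vitamin C-per-kcal is optimal for one linear limit, giving 457.2 mg.

457.2 mg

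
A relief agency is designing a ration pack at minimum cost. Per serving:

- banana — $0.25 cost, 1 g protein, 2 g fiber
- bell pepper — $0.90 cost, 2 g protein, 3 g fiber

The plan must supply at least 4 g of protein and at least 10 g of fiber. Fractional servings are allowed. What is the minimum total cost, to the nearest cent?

At the optimum either one food covers both requirements or two foods hit both targets exactly; no other combination can be cheaper.
banana only: max(4/1, 10/2) = 5 servings → $1.25.
bell pepper only: max(4/2, 10/3) = 3.333 servings → $3.00.
banana + bell pepper with both targets exact would need a negative amount; discard.
Cheapest feasible corner: $1.25.

$1.25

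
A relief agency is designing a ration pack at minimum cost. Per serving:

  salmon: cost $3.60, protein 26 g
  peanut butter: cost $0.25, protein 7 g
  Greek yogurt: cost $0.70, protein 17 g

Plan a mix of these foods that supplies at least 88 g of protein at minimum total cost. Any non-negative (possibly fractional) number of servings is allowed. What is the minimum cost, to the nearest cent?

$3.14

Cost per g of protein: peanut butter $0.0357, Greek yogurt $0.0412, salmon $0.1385.
With no serving limits, use only peanut butter: 88 g / 7 g = 12.57 servings × $0.25 = $3.14.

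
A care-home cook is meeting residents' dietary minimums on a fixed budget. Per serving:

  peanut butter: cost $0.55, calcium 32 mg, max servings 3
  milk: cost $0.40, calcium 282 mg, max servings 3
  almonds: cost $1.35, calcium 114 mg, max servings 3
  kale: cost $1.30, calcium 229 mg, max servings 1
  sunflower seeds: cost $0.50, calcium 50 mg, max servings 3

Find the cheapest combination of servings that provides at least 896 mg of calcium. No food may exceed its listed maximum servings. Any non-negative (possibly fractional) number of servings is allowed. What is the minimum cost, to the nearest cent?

Cost per mg of calcium: milk $0.0014, kale $0.0057, sunflower seeds $0.0100, almonds $0.0118, peanut butter $0.0172.
Take 3 servings of milk: +846.0 mg calcium for $1.20 (total $1.20, still need 50.0 mg).
Take 0.2183 servings of kale: +50.0 mg calcium for $0.28 (total $1.48, still need 0.0 mg).
Filling from the cheapest source first is optimal under one linear minimum: $1.48.

$1.48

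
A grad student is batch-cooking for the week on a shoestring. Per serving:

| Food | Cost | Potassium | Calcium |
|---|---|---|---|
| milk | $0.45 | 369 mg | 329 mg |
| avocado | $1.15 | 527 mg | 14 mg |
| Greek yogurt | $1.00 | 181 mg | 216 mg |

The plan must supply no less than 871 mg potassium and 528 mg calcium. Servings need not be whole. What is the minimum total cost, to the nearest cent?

$1.06

milk only: max(871/369, 528/329) = 2.36 servings → $1.06.
avocado only: max(871/527, 528/14) = 37.71 servings → $43.37.
Greek yogurt only: max(871/181, 528/216) = 4.812 servings → $4.81.
milk + avocado with both tight: 1.582 servings and 0.5453 servings → $1.34.
milk + Greek yogurt with both targets exact would need a negative amount; discard.
avocado + Greek yogurt with both tight: 0.8317 servings and 2.391 servings → $3.35.
So the least-cost plan costs $1.06.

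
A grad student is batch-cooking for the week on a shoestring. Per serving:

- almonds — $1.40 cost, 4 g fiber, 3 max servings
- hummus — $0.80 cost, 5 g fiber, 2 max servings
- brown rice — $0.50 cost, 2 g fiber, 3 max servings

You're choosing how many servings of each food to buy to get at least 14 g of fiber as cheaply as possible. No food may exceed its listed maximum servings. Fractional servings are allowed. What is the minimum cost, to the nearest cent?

$2.60

Cost per g of fiber: hummus $0.1600, brown rice $0.2500, almonds $0.3500.
Take 2 servings of hummus: +10.0 g fiber for $1.60 (total $1.60, still need 4.0 g).
Take 2 servings of brown rice: +4.0 g fiber for $1.00 (total $2.60, still need 0.0 g).
Greedy by cheapest-per-g is optimal for a single linear constraint, so the minimum cost is $2.60.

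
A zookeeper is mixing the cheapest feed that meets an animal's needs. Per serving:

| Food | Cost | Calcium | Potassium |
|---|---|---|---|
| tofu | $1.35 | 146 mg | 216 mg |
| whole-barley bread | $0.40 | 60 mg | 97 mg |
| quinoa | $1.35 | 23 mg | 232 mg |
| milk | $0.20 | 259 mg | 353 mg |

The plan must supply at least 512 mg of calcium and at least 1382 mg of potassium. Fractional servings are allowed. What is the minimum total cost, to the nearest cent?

tofu only: max(512/146, 1382/216) = 6.398 servings → $8.64.
whole-barley bread only: max(512/60, 1382/97) = 14.25 servings → $5.70.
quinoa only: max(512/23, 1382/232) = 22.26 servings → $30.05.
milk only: max(512/259, 1382/353) = 3.915 servings → $0.78.
tofu + whole-barley bread with both targets exact would need a negative amount; discard.
tofu + quinoa with both tight: 3.01 servings and 3.155 servings → $8.32.
tofu + milk with both targets exact would need a negative amount; discard.
whole-barley bread + quinoa with both tight: 7.443 servings and 2.845 servings → $6.82.
whole-barley bread + milk: intersection lies outside the first quadrant.
quinoa + milk with both tight: 3.41 servings and 1.674 servings → $4.94.
The minimum over all feasible corners is $0.78.

$0.78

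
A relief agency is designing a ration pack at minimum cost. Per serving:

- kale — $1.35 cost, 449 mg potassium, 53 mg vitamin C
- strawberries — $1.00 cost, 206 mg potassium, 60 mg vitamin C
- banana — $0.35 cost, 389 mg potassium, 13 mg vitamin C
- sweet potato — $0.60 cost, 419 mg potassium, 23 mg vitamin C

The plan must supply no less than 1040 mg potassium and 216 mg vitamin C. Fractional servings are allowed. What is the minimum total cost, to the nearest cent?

This is a tiny linear program; its minimum lies at a vertex of the feasible set. List the vertices and price them.
kale only: max(1040/449, 216/53) = 4.075 servings → $5.50.
strawberries only: max(1040/206, 216/60) = 5.049 servings → $5.05.
banana only: max(1040/389, 216/13) = 16.62 servings → $5.82.
sweet potato only: max(1040/419, 216/23) = 9.391 servings → $5.63.
kale + strawberries with both tight: 1.117 servings and 2.613 servings → $4.12.
kale + banana: intersection lies outside the first quadrant.
kale + sweet potato: intersection lies outside the first quadrant.
strawberries + banana with both tight: 3.412 servings and 0.8665 servings → $3.72.
strawberries + sweet potato with both tight: 3.264 servings and 0.8776 servings → $3.79.
banana + sweet potato: the both-tight solution has a negative serving — not a feasible corner.
The minimum over all feasible corners is $3.72.

$3.72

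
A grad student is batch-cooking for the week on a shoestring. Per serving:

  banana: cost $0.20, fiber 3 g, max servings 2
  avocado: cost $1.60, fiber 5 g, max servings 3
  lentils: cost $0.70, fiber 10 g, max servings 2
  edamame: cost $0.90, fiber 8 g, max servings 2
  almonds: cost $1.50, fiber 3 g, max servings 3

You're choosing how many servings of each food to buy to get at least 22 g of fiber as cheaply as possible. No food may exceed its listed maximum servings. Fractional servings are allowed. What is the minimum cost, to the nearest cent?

$1.52

Cost per g of fiber: banana $0.0667, lentils $0.0700, edamame $0.1125, avocado $0.3200, almonds $0.5000.
Take 2 servings of banana: +6.0 g fiber for $0.40 (total $0.40, still need 16.0 g).
Take 1.6 servings of lentils: +16.0 g fiber for $1.12 (total $1.52, still need 0.0 g).
Filling from the cheapest source first is optimal under one linear minimum: $1.52.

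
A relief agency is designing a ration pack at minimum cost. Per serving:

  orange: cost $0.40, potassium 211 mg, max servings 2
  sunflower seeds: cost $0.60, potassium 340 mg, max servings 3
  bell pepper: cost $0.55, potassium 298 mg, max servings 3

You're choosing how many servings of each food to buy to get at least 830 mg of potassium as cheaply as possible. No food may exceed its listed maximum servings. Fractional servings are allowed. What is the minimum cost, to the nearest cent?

Cost per mg of potassium: sunflower seeds $0.0018, bell pepper $0.0018, orange $0.0019.
Take 2.441 servings of sunflower seeds: +830.0 mg potassium for $1.46 (total $1.46, still need 0.0 mg).
Filling from the cheapest source first is optimal under one linear minimum: $1.46.

$1.46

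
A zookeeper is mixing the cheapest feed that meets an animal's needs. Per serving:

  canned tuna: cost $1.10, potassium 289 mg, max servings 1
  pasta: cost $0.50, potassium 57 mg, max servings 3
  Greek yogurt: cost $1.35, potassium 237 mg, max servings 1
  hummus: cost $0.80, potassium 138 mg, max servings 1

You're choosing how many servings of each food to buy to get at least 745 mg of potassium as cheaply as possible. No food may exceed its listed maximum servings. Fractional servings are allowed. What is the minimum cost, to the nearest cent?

$3.96

Cost per mg of potassium: canned tuna $0.0038, Greek yogurt $0.0057, hummus $0.0058, pasta $0.0088.
Take 1 serving of canned tuna: +289.0 mg potassium for $1.10 (total $1.10, still need 456.0 mg).
Take 1 serving of Greek yogurt: +237.0 mg potassium for $1.35 (total $2.45, still need 219.0 mg).
Take 1 serving of hummus: +138.0 mg potassium for $0.80 (total $3.25, still need 81.0 mg).
Take 1.421 servings of pasta: +81.0 mg potassium for $0.71 (total $3.96, still need 0.0 mg).
Greedy by cheapest-per-mg is optimal for a single linear constraint, so the minimum cost is $3.96.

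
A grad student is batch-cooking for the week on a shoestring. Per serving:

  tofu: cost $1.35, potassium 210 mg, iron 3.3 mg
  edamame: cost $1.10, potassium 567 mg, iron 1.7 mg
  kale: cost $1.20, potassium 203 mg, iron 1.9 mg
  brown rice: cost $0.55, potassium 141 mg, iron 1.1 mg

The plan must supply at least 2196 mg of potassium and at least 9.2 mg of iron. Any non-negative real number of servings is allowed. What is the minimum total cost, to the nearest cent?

A basic optimal solution has at most two foods positive. Try each food alone and each pair with both targets met exactly.
tofu only: max(2196/210, 9.2/3.3) = 10.46 servings → $14.12.
edamame only: max(2196/567, 9.2/1.7) = 5.412 servings → $5.95.
kale only: max(2196/203, 9.2/1.9) = 10.82 servings → $12.98.
brown rice only: max(2196/141, 9.2/1.1) = 15.57 servings → $8.57.
tofu + edamame with both tight: 0.9796 servings and 3.51 servings → $5.18.
tofu + kale: the both-tight solution has a negative serving — not a feasible corner.
tofu + brown rice: the both-tight solution has a negative serving — not a feasible corner.
edamame + kale with both tight: 3.148 servings and 2.026 servings → $5.89.
edamame + brown rice with both tight: 2.913 servings and 3.862 servings → $5.33.
kale + brown rice with both targets exact would need a negative amount; discard.
So the least-cost plan costs $5.18.

$5.18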